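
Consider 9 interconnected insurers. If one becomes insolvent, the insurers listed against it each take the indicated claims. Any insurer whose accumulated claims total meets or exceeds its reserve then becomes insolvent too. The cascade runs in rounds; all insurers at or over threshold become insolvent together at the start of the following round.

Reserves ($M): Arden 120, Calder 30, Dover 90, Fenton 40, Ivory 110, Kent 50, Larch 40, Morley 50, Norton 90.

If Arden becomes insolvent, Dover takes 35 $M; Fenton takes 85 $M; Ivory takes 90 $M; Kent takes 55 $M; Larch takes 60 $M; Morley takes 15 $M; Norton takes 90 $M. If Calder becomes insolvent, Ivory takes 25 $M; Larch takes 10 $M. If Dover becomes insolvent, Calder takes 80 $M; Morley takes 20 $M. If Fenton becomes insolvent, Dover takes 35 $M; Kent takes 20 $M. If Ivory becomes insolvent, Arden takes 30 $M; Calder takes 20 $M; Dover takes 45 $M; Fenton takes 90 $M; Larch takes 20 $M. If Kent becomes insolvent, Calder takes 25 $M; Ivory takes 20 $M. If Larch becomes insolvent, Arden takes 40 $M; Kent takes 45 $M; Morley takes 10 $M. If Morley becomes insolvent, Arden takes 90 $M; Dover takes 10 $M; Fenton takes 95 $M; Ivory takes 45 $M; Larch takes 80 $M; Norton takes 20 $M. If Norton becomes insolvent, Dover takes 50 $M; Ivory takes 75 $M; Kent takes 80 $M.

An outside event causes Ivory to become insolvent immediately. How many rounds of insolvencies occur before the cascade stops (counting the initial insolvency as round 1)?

2

Round 1 — Ivory becomes insolvent (initial).
  Arden: +30 → 30 < 120
  Calder: +20 → 20 < 30
  Dover: +45 → 45 < 90
  Fenton: +90 → 90 ≥ 40
  Larch: +20 → 20 < 40
Round 2 — Fenton becomes insolvent.
  Dover: +35 → 80 < 90
  Kent: +20 → 20 < 50
No further insolvencies.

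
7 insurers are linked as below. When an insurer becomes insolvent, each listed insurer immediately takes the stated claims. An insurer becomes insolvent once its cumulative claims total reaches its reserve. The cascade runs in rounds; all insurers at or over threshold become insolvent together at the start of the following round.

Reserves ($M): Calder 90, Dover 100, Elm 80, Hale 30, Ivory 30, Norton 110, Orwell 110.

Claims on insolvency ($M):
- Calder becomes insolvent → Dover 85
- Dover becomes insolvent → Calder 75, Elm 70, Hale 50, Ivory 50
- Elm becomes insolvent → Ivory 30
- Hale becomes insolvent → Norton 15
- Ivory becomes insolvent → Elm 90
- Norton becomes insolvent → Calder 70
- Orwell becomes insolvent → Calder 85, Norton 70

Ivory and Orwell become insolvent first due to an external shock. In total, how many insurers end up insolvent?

Round 1 — Ivory, Orwell become insolvent (initial).
  Calder: +85 → 85 < 90
  Elm: +90 → 90 ≥ 80
  Norton: +70 → 70 < 110
Round 2 — Elm becomes insolvent.
No further insolvencies.

3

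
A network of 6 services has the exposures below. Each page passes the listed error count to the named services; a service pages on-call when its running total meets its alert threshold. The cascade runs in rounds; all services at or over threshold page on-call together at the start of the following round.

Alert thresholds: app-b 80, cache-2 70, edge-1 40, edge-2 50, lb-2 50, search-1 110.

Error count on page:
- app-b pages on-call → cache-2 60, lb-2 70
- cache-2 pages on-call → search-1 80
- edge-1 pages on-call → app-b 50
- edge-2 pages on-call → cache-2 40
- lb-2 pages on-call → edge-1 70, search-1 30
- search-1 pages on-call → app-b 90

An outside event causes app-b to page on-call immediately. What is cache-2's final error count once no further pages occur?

60

Round 1 — app-b pages on-call (initial).
  cache-2: +60 → 60 < 70
  lb-2: +70 → 70 ≥ 50
Round 2 — lb-2 pages on-call.
  edge-1: +70 → 70 ≥ 40
  search-1: +30 → 30 < 110
Round 3 — edge-1 pages on-call.
No further pages.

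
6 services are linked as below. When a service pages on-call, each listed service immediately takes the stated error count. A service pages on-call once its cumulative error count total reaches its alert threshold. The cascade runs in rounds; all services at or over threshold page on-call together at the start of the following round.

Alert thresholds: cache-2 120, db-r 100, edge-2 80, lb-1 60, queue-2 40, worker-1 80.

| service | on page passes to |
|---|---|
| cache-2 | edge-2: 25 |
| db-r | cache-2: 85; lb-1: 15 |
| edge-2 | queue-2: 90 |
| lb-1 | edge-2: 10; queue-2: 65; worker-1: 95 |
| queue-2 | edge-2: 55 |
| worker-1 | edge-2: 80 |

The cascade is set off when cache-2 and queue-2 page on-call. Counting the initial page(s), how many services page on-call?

Round 1 — cache-2, queue-2 page on-call (initial).
  edge-2: +25+55 → 80 ≥ 80
Round 2 — edge-2 pages on-call.
No further pages.

3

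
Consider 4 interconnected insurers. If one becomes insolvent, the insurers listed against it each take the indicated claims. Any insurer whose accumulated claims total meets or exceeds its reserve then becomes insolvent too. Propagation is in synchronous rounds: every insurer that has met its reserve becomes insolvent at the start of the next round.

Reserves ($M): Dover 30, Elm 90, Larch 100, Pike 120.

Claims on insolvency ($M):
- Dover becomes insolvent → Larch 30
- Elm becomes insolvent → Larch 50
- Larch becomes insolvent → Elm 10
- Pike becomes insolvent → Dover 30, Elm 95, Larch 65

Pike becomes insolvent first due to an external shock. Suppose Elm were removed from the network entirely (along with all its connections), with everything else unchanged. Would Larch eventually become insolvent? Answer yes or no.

no

With Elm removed:
Round 1 — Pike becomes insolvent (initial).
  Dover: +30 → 30 ≥ 30
  Larch: +65 → 65 < 100
Round 2 — Dover becomes insolvent.
  Larch: +30 → 95 < 100
No further insolvencies.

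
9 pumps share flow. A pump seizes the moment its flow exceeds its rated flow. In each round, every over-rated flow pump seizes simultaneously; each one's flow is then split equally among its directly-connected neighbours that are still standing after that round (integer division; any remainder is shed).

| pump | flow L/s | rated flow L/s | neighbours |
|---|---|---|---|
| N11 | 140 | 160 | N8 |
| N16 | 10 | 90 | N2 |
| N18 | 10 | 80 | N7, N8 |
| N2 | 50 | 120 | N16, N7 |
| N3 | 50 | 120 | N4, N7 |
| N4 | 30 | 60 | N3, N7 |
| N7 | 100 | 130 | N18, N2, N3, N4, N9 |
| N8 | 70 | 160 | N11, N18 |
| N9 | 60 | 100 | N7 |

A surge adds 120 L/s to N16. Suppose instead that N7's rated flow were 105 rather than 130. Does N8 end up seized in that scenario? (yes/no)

no

With N7's rated flow at 105:
Round 1 — N16 at 130 > 90. N16 seizes.
  N16 sheds 130 L/s to N2: 130 each.
    N2: 50+130 = 180 > 120
Round 2 — N2 seizes.
  N2 sheds 180 L/s to N7: 180 each.
    N7: 100+180 = 280 > 105
Round 3 — N7 seizes.
  N7 sheds 280 L/s to N18, N3, N4, N9: 70 each.
    N18: 10+70 = 80 ≤ 80
    N3: 50+70 = 120 ≤ 120
    N4: 30+70 = 100 > 60
    N9: 60+70 = 130 > 100
Round 4 — N4, N9 seize.
  N4 sheds 100 L/s to N3: 100 each.
    N3: 120+100 = 220 > 120
  N9 sheds 130 L/s: no online neighbours, lost.
Round 5 — N3 seizes.
  N3 sheds 220 L/s: no online neighbours, lost.
No further seizures.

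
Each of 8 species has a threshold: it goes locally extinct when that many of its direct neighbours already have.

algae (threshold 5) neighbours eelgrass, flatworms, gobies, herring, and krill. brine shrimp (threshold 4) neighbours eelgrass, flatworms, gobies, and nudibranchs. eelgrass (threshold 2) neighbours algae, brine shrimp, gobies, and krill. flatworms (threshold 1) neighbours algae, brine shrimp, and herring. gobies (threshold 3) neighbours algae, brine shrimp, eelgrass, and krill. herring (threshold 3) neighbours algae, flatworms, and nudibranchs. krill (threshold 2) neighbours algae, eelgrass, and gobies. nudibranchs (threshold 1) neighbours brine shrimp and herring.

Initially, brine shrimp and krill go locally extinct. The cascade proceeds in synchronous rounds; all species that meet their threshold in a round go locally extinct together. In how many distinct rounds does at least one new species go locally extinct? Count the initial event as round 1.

3

Round 1 — brine shrimp, krill go locally extinct (initial).
Round 2 — checking thresholds:
  algae: 1 of 5 neighbours < 5, holds.
  eelgrass: 2 of 4 neighbours ≥ 2, goes locally extinct.
  flatworms: 1 of 3 neighbours ≥ 1, goes locally extinct.
  gobies: 2 of 4 neighbours < 3, holds.
  nudibranchs: 1 of 2 neighbours ≥ 1, goes locally extinct.
Round 3 — checking thresholds:
  algae: 3 of 5 neighbours < 5, holds.
  gobies: 3 of 4 neighbours ≥ 3, goes locally extinct.
  herring: 2 of 3 neighbours < 3, holds.
Round 4 — no new extinctions; cascade stops.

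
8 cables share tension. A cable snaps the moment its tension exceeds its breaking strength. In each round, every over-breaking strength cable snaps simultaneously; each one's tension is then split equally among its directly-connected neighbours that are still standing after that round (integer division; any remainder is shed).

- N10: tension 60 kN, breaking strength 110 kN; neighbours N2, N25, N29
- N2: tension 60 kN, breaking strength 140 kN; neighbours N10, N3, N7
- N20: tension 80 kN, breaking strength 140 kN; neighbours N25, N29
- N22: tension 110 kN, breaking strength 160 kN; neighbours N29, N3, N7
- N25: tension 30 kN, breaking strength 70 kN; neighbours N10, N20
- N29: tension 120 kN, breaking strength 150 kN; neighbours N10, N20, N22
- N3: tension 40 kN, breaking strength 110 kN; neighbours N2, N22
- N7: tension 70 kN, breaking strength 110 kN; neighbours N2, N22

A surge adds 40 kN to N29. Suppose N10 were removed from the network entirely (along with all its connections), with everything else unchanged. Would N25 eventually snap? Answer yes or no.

yes

With N10 removed:
Round 1 — N29 at 160 > 150. N29 snaps.
  N29 sheds 160 kN to N20, N22: 80 each.
    N20: 80+80 = 160 > 140
    N22: 110+80 = 190 > 160
Round 2 — N20, N22 snap.
  N20 sheds 160 kN to N25: 160 each.
    N25: 30+160 = 190 > 70
  N22 sheds 190 kN to N3, N7: 95 each.
    N3: 40+95 = 135 > 110
    N7: 70+95 = 165 > 110
Round 3 — N25, N3, N7 snap.
  N25 sheds 190 kN: no online neighbours, lost.
  N3 sheds 135 kN to N2: 135 each.
    N2: 60+135 = 195 > 140
  N7 sheds 165 kN to N2: 165 each.
    N2: 195+165 = 360 > 140
Round 4 — N2 snaps.
  N2 sheds 360 kN: no online neighbours, lost.
No further breaks.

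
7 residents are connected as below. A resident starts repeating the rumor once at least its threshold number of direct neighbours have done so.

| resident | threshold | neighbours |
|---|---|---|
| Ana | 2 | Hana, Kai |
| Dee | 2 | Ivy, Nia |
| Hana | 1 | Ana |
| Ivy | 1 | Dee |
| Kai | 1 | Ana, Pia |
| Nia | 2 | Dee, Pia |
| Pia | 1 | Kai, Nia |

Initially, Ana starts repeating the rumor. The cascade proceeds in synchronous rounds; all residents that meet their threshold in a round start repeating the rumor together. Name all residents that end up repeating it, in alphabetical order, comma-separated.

Ana, Hana, Kai, Pia

Round 1 — Ana starts repeating the rumor (initial).
Round 2 — checking thresholds:
  Hana: 1 of 1 neighbours ≥ 1, starts repeating the rumor.
  Kai: 1 of 2 neighbours ≥ 1, starts repeating the rumor.
Round 3 — checking thresholds:
  Pia: 1 of 2 neighbours ≥ 1, starts repeating the rumor.
Round 4 — no new spreads; cascade stops.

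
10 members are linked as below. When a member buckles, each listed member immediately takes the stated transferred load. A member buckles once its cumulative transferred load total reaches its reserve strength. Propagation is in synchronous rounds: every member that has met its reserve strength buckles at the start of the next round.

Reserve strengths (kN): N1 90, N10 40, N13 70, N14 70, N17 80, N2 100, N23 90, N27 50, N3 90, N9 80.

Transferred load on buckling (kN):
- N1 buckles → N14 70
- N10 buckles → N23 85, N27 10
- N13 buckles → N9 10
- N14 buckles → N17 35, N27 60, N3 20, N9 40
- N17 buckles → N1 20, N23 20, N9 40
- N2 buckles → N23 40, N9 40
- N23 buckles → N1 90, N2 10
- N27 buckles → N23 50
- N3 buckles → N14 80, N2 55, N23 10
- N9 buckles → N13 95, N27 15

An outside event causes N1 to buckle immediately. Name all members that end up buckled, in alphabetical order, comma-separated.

N1, N14, N27

Round 1 — N1 buckles (initial).
  N14: +70 → 70 ≥ 70
Round 2 — N14 buckles.
  N17: +35 → 35 < 80
  N27: +60 → 60 ≥ 50
  N3: +20 → 20 < 90
  N9: +40 → 40 < 80
Round 3 — N27 buckles.
  N23: +50 → 50 < 90
No further bucklings.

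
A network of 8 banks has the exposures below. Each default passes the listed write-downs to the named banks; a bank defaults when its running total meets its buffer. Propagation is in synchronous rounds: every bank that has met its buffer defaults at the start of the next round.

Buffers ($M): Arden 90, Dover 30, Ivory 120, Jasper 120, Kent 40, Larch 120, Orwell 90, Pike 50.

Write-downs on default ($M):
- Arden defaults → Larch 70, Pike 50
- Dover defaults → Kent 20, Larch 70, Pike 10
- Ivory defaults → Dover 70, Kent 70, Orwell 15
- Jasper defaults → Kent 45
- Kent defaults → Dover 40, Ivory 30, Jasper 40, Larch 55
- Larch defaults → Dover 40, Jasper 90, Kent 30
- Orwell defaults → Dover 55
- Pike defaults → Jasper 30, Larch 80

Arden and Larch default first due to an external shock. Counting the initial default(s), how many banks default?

6

Round 1 — Arden, Larch default (initial).
  Dover: +40 → 40 ≥ 30
  Jasper: +90 → 90 < 120
  Kent: +30 → 30 < 40
  Pike: +50 → 50 ≥ 50
Round 2 — Dover, Pike default.
  Jasper: +30 → 120 ≥ 120
  Kent: +20 → 50 ≥ 40
Round 3 — Jasper, Kent default.
  Ivory: +30 → 30 < 120
No further defaults.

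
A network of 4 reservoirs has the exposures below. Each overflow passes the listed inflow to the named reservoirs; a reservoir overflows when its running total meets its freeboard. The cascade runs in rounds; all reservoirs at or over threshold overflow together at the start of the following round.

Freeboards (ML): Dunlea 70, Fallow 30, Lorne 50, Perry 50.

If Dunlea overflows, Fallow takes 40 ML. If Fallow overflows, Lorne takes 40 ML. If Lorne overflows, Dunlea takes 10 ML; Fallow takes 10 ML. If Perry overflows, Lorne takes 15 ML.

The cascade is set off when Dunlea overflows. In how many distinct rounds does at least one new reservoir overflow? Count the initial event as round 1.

2

Round 1 — Dunlea overflows (initial).
  Fallow: +40 → 40 ≥ 30
Round 2 — Fallow overflows.
  Lorne: +40 → 40 < 50
No further overflows.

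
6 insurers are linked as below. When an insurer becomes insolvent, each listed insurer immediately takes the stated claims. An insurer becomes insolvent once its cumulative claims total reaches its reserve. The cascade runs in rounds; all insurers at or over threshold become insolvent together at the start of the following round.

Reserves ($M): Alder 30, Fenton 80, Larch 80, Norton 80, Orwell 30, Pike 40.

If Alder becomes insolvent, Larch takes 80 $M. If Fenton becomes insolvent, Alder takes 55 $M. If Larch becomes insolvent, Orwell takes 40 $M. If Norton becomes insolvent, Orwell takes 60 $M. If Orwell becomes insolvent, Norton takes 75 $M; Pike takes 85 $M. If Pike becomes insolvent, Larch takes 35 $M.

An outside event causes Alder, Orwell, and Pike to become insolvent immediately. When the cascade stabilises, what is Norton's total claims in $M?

Round 1 — Alder, Orwell, Pike become insolvent (initial).
  Larch: +80+35 → 115 ≥ 80
  Norton: +75 → 75 < 80
Round 2 — Larch becomes insolvent.
No further insolvencies.

75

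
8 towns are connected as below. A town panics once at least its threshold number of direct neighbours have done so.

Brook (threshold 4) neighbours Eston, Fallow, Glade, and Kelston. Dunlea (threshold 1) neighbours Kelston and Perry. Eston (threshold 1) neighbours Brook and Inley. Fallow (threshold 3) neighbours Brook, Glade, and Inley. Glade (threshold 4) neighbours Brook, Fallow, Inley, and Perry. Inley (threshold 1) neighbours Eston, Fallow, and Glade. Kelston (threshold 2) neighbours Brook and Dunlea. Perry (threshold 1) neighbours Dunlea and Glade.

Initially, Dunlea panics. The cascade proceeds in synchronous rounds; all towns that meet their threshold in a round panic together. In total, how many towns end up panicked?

2

Round 1 — Dunlea panics (initial).
Round 2 — checking thresholds:
  Kelston: 1 of 2 neighbours < 2, below threshold.
  Perry: 1 of 2 neighbours ≥ 1, panics.
Round 3 — no new panics; cascade stops.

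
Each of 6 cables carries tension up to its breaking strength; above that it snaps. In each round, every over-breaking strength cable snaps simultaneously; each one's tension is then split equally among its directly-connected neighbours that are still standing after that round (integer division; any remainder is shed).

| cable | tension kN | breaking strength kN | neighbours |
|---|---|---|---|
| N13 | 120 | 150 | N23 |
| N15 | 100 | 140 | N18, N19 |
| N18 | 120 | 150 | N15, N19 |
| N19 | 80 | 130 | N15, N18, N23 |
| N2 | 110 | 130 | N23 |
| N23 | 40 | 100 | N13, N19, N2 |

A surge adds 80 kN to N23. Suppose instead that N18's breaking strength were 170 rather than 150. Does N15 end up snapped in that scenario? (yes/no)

With N18's breaking strength at 170:
Round 1 — N23 at 120 > 100. N23 snaps.
  N23 sheds 120 kN to N13, N19, N2: 40 each.
    N13: 120+40 = 160 > 150
    N19: 80+40 = 120 ≤ 130
    N2: 110+40 = 150 > 130
Round 2 — N13, N2 snap.
  N13 sheds 160 kN: no online neighbours, lost.
  N2 sheds 150 kN: no online neighbours, lost.
No further breaks.

no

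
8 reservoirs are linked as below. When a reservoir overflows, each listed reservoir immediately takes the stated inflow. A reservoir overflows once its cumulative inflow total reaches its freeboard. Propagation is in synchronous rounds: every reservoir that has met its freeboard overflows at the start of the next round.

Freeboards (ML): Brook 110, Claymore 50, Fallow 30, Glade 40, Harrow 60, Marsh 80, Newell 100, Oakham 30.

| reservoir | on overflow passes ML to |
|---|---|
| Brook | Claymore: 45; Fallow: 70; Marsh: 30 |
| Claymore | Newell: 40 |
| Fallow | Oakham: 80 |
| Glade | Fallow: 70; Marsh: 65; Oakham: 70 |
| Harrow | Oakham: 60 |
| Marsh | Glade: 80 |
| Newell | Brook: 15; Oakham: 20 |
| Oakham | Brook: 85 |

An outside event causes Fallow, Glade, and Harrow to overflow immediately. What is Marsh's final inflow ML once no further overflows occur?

Round 1 — Fallow, Glade, Harrow overflow (initial).
  Marsh: +65 → 65 < 80
  Oakham: +80+70+60 → 210 ≥ 30
Round 2 — Oakham overflows.
  Brook: +85 → 85 < 110
No further overflows.

65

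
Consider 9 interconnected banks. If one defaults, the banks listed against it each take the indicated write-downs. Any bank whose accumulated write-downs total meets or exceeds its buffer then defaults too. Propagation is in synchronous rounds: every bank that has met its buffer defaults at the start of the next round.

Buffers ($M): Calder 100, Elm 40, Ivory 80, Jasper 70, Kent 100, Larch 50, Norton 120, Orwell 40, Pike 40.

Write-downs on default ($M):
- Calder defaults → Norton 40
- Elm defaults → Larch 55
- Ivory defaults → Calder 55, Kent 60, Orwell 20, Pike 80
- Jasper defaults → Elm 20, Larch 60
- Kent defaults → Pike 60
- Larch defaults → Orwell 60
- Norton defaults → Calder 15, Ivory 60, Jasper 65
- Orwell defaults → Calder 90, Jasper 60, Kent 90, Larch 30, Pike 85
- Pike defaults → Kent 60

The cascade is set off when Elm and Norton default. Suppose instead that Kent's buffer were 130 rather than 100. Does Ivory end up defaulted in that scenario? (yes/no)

no

With Kent's buffer at 130:
Round 1 — Elm, Norton default (initial).
  Calder: +15 → 15 < 100
  Ivory: +60 → 60 < 80
  Jasper: +65 → 65 < 70
  Larch: +55 → 55 ≥ 50
Round 2 — Larch defaults.
  Orwell: +60 → 60 ≥ 40
Round 3 — Orwell defaults.
  Calder: +90 → 105 ≥ 100
  Jasper: +60 → 125 ≥ 70
  Kent: +90 → 90 < 130
  Pike: +85 → 85 ≥ 40
Round 4 — Calder, Jasper, Pike default.
  Kent: +60 → 150 ≥ 130
Round 5 — Kent defaults.
No further defaults.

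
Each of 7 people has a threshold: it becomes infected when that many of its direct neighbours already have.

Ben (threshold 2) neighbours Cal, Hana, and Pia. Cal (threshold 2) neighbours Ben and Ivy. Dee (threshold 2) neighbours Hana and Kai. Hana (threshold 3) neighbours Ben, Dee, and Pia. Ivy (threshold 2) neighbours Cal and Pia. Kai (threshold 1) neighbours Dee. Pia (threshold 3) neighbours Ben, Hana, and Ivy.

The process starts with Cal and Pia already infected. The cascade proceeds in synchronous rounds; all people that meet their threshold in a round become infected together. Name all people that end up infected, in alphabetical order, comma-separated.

Round 1 — Cal, Pia become infected (initial).
Round 2 — checking thresholds:
  Ben: 2 of 3 neighbours ≥ 2, becomes infected.
  Hana: 1 of 3 neighbours < 3, below threshold.
  Ivy: 2 of 2 neighbours ≥ 2, becomes infected.
Round 3 — no new infections; cascade stops.

Ben, Cal, Ivy, Pia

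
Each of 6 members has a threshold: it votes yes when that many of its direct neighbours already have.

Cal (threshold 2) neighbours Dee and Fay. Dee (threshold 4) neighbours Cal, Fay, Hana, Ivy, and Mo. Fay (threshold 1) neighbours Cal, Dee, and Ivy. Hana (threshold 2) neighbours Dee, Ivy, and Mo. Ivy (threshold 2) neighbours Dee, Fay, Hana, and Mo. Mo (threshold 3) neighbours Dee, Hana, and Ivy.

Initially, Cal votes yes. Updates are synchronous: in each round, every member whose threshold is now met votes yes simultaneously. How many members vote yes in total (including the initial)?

Round 1 — Cal votes yes (initial).
Round 2 — checking thresholds:
  Dee: 1 of 5 neighbours < 4, below threshold.
  Fay: 1 of 3 neighbours ≥ 1, votes yes.
Round 3 — no new yes votes; cascade stops.

2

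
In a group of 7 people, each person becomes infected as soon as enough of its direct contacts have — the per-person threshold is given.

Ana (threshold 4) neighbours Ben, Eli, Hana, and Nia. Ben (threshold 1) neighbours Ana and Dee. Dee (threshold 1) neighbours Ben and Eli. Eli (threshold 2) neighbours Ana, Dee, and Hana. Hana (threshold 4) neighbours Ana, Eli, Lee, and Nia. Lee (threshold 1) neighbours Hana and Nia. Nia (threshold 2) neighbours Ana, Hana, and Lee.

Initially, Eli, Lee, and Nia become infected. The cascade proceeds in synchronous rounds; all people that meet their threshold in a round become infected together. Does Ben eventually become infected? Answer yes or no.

yes

Round 1 — Eli, Lee, Nia become infected (initial).
Round 2 — checking thresholds:
  Ana: 2 of 4 neighbours < 4, below threshold.
  Dee: 1 of 2 neighbours ≥ 1, becomes infected.
  Hana: 3 of 4 neighbours < 4, below threshold.
Round 3 — checking thresholds:
  Ana: 2 of 4 neighbours < 4, below threshold.
  Ben: 1 of 2 neighbours ≥ 1, becomes infected.
  Hana: 3 of 4 neighbours < 4, below threshold.
Round 4 — no new infections; cascade stops.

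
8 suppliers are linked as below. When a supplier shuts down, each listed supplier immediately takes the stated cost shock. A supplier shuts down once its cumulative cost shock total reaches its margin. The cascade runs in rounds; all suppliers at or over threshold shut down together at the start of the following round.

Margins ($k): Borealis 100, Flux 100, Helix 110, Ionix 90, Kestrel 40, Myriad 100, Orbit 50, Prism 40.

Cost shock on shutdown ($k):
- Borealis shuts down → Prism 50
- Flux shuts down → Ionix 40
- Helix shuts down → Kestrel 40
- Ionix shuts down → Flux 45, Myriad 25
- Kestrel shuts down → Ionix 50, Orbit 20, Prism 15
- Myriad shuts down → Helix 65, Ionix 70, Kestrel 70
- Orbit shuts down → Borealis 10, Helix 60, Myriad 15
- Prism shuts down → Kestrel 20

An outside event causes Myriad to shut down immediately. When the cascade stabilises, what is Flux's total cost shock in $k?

Round 1 — Myriad shuts down (initial).
  Helix: +65 → 65 < 110
  Ionix: +70 → 70 < 90
  Kestrel: +70 → 70 ≥ 40
Round 2 — Kestrel shuts down.
  Ionix: +50 → 120 ≥ 90
  Orbit: +20 → 20 < 50
  Prism: +15 → 15 < 40
Round 3 — Ionix shuts down.
  Flux: +45 → 45 < 100
No further shutdowns.

45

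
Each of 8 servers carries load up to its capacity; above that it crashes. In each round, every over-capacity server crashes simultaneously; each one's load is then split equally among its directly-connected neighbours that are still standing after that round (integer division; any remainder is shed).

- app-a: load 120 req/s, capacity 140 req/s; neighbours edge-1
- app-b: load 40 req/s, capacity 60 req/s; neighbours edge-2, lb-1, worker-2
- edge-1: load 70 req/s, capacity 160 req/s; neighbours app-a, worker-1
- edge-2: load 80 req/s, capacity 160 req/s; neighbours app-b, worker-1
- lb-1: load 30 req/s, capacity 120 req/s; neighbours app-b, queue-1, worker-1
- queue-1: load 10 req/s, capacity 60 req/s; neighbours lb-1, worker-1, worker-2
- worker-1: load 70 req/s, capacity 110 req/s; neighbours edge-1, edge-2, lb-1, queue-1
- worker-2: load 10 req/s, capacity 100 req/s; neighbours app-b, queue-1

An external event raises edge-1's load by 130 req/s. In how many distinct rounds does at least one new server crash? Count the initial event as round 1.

Round 1 — edge-1 at 200 > 160. edge-1 crashes.
  edge-1 sheds 200 req/s to app-a, worker-1: 100 each.
    app-a: 120+100 = 220 > 140
    worker-1: 70+100 = 170 > 110
Round 2 — app-a, worker-1 crash.
  app-a sheds 220 req/s: no online neighbours, lost.
  worker-1 sheds 170 req/s to edge-2, lb-1, queue-1: 56 each (2 lost).
    edge-2: 80+56 = 136 ≤ 160
    lb-1: 30+56 = 86 ≤ 120
    queue-1: 10+56 = 66 > 60
Round 3 — queue-1 crashes.
  queue-1 sheds 66 req/s to lb-1, worker-2: 33 each.
    lb-1: 86+33 = 119 ≤ 120
    worker-2: 10+33 = 43 ≤ 100
No further crashes.

3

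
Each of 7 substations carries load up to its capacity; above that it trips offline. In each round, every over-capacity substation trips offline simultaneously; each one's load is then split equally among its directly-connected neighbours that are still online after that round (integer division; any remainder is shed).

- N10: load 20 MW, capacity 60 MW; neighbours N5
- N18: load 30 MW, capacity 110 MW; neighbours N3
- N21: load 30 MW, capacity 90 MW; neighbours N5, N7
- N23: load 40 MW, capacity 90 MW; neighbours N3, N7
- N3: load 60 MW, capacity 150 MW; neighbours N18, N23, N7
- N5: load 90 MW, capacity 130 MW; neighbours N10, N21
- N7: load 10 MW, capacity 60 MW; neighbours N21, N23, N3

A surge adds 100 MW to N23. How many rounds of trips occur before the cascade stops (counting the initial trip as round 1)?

Round 1 — N23 at 140 > 90. N23 trips offline.
  N23 sheds 140 MW to N3, N7: 70 each.
    N3: 60+70 = 130 ≤ 150
    N7: 10+70 = 80 > 60
Round 2 — N7 trips offline.
  N7 sheds 80 MW to N21, N3: 40 each.
    N21: 30+40 = 70 ≤ 90
    N3: 130+40 = 170 > 150
Round 3 — N3 trips offline.
  N3 sheds 170 MW to N18: 170 each.
    N18: 30+170 = 200 > 110
Round 4 — N18 trips offline.
  N18 sheds 200 MW: no online neighbours, lost.
No further trips.

4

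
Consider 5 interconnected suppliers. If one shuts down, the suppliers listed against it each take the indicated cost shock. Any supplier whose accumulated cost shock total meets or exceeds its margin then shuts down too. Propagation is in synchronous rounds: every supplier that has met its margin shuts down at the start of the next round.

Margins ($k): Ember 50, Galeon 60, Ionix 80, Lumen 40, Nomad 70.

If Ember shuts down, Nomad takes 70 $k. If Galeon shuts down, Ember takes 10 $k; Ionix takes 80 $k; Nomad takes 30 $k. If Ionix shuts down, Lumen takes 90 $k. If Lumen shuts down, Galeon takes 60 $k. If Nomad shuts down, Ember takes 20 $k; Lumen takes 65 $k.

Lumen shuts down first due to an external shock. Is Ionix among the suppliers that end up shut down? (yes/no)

Round 1 — Lumen shuts down (initial).
  Galeon: +60 → 60 ≥ 60
Round 2 — Galeon shuts down.
  Ember: +10 → 10 < 50
  Ionix: +80 → 80 ≥ 80
  Nomad: +30 → 30 < 70
Round 3 — Ionix shuts down.
No further shutdowns.

yes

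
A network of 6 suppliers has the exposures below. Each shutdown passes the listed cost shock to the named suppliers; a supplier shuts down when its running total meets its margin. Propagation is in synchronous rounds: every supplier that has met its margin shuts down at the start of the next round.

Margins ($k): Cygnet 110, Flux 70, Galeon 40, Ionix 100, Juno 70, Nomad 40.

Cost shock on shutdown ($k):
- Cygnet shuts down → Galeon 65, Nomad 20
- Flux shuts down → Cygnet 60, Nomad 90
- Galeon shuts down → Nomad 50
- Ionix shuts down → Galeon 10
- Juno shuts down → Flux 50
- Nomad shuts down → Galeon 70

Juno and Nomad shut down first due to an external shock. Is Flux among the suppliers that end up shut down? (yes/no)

no

Round 1 — Juno, Nomad shut down (initial).
  Flux: +50 → 50 < 70
  Galeon: +70 → 70 ≥ 40
Round 2 — Galeon shuts down.
No further shutdowns.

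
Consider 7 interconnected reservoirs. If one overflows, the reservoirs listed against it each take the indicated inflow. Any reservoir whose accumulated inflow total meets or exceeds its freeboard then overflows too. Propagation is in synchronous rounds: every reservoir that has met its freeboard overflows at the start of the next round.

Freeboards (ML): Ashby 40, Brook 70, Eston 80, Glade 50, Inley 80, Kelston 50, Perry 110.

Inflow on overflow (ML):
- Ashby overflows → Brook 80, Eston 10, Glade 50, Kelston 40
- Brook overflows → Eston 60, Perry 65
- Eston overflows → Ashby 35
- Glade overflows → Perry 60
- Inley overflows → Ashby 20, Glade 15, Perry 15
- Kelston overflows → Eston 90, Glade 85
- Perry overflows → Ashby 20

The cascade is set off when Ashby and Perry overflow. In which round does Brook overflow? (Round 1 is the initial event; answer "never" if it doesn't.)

2

Round 1 — Ashby, Perry overflow (initial).
  Brook: +80 → 80 ≥ 70
  Eston: +10 → 10 < 80
  Glade: +50 → 50 ≥ 50
  Kelston: +40 → 40 < 50
Round 2 — Brook, Glade overflow.
  Eston: +60 → 70 < 80
No further overflows.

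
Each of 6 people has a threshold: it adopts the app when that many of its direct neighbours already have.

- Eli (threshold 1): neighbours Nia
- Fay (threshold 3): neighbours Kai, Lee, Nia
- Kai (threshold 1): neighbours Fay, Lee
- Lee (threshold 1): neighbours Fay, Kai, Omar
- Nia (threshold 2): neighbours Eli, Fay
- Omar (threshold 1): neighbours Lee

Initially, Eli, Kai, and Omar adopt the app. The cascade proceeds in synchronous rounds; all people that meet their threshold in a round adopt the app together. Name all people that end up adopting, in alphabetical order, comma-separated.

Eli, Kai, Lee, Omar

Round 1 — Eli, Kai, Omar adopt the app (initial).
Round 2 — checking thresholds:
  Fay: 1 of 3 neighbours < 3, not yet.
  Lee: 2 of 3 neighbours ≥ 1, adopts the app.
  Nia: 1 of 2 neighbours < 2, not yet.
Round 3 — no new adoptions; cascade stops.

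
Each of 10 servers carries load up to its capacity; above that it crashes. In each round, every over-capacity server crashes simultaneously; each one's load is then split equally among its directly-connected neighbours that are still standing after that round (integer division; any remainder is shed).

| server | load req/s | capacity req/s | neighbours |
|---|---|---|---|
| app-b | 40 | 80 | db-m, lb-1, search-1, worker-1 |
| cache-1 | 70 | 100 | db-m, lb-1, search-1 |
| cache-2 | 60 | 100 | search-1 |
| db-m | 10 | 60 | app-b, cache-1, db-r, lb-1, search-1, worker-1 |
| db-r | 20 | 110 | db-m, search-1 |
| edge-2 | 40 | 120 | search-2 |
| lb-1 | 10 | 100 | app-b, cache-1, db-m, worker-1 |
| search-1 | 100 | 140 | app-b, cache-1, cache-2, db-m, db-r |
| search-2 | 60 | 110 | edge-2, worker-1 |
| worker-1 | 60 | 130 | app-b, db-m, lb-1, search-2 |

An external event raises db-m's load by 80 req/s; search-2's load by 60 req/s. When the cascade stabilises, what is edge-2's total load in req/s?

100

Round 1 — db-m at 90 > 60; search-2 at 120 > 110. db-m, search-2 crash.
  db-m sheds 90 req/s to app-b, cache-1, db-r, lb-1, search-1, worker-1: 15 each.
    app-b: 40+15 = 55 ≤ 80
    cache-1: 70+15 = 85 ≤ 100
    db-r: 20+15 = 35 ≤ 110
    lb-1: 10+15 = 25 ≤ 100
    search-1: 100+15 = 115 ≤ 140
    worker-1: 60+15 = 75 ≤ 130
  search-2 sheds 120 req/s to edge-2, worker-1: 60 each.
    edge-2: 40+60 = 100 ≤ 120
    worker-1: 75+60 = 135 > 130
Round 2 — worker-1 crashes.
  worker-1 sheds 135 req/s to app-b, lb-1: 67 each (1 lost).
    app-b: 55+67 = 122 > 80
    lb-1: 25+67 = 92 ≤ 100
Round 3 — app-b crashes.
  app-b sheds 122 req/s to lb-1, search-1: 61 each.
    lb-1: 92+61 = 153 > 100
    search-1: 115+61 = 176 > 140
Round 4 — lb-1, search-1 crash.
  lb-1 sheds 153 req/s to cache-1: 153 each.
    cache-1: 85+153 = 238 > 100
  search-1 sheds 176 req/s to cache-1, cache-2, db-r: 58 each (2 lost).
    cache-1: 238+58 = 296 > 100
    cache-2: 60+58 = 118 > 100
    db-r: 35+58 = 93 ≤ 110
Round 5 — cache-1, cache-2 crash.
  cache-1 sheds 296 req/s: no online neighbours, lost.
  cache-2 sheds 118 req/s: no online neighbours, lost.
No further crashes.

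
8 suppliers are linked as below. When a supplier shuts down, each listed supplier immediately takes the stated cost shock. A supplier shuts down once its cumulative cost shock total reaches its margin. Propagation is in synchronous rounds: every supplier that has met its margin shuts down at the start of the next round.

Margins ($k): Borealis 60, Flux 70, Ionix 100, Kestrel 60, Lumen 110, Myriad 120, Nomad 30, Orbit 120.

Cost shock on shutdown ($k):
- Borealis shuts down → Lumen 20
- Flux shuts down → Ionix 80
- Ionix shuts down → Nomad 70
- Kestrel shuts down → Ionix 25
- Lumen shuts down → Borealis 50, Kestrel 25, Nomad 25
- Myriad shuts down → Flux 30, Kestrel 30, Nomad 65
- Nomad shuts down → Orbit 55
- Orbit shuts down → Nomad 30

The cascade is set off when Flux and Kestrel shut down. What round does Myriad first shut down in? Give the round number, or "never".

Round 1 — Flux, Kestrel shut down (initial).
  Ionix: +80+25 → 105 ≥ 100
Round 2 — Ionix shuts down.
  Nomad: +70 → 70 ≥ 30
Round 3 — Nomad shuts down.
  Orbit: +55 → 55 < 120
No further shutdowns.

never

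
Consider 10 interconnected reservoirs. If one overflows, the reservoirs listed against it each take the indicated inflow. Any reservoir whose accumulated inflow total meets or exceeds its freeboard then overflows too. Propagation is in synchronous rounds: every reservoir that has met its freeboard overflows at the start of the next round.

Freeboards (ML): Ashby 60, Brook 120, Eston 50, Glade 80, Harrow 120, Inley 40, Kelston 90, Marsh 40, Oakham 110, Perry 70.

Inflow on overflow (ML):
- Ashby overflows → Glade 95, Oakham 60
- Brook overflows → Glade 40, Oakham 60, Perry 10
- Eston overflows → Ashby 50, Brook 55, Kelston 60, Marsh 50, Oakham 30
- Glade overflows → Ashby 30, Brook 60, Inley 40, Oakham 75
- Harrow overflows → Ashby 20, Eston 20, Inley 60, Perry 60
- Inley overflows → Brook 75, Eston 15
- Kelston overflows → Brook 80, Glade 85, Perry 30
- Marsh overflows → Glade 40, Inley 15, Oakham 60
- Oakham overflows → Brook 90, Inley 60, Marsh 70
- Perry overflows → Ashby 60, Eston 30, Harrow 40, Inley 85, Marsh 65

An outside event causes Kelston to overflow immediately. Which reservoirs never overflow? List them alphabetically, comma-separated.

Ashby, Eston, Harrow, Perry

Round 1 — Kelston overflows (initial).
  Brook: +80 → 80 < 120
  Glade: +85 → 85 ≥ 80
  Perry: +30 → 30 < 70
Round 2 — Glade overflows.
  Ashby: +30 → 30 < 60
  Brook: +60 → 140 ≥ 120
  Inley: +40 → 40 ≥ 40
  Oakham: +75 → 75 < 110
Round 3 — Brook, Inley overflow.
  Eston: +15 → 15 < 50
  Oakham: +60 → 135 ≥ 110
  Perry: +10 → 40 < 70
Round 4 — Oakham overflows.
  Marsh: +70 → 70 ≥ 40
Round 5 — Marsh overflows.
No further overflows.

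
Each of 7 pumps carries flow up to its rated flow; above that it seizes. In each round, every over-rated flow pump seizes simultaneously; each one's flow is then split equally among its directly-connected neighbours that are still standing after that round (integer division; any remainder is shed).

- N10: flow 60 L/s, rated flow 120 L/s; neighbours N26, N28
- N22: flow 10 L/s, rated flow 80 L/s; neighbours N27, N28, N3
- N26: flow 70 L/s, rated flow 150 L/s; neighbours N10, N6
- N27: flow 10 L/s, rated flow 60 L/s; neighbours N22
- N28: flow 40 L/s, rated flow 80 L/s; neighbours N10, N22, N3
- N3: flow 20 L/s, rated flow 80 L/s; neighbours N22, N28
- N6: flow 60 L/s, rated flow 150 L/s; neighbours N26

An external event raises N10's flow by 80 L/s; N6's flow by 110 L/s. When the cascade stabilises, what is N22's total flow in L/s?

Round 1 — N10 at 140 > 120; N6 at 170 > 150. N10, N6 seize.
  N10 sheds 140 L/s to N26, N28: 70 each.
    N26: 70+70 = 140 ≤ 150
    N28: 40+70 = 110 > 80
  N6 sheds 170 L/s to N26: 170 each.
    N26: 140+170 = 310 > 150
Round 2 — N26, N28 seize.
  N26 sheds 310 L/s: no online neighbours, lost.
  N28 sheds 110 L/s to N22, N3: 55 each.
    N22: 10+55 = 65 ≤ 80
    N3: 20+55 = 75 ≤ 80
No further seizures.

65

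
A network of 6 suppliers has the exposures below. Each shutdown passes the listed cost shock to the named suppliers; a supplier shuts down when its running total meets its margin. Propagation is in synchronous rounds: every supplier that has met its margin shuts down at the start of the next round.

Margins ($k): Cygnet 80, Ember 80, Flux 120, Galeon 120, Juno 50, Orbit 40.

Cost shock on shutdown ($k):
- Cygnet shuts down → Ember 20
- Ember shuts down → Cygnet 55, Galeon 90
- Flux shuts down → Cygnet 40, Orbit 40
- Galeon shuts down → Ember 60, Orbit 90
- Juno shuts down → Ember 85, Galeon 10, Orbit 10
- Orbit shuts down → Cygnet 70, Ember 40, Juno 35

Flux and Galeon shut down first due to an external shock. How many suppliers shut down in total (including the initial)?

Round 1 — Flux, Galeon shut down (initial).
  Cygnet: +40 → 40 < 80
  Ember: +60 → 60 < 80
  Orbit: +40+90 → 130 ≥ 40
Round 2 — Orbit shuts down.
  Cygnet: +70 → 110 ≥ 80
  Ember: +40 → 100 ≥ 80
  Juno: +35 → 35 < 50
Round 3 — Cygnet, Ember shut down.
No further shutdowns.

5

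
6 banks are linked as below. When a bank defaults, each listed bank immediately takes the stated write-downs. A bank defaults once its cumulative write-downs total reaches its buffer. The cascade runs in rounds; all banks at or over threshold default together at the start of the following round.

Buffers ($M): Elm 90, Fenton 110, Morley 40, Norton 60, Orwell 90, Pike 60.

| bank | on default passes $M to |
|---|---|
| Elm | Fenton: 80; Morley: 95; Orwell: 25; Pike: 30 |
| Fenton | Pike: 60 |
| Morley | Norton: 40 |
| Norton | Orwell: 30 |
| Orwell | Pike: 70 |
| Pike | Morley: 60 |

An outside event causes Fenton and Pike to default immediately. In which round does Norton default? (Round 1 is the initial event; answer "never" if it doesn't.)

never

Round 1 — Fenton, Pike default (initial).
  Morley: +60 → 60 ≥ 40
Round 2 — Morley defaults.
  Norton: +40 → 40 < 60
No further defaults.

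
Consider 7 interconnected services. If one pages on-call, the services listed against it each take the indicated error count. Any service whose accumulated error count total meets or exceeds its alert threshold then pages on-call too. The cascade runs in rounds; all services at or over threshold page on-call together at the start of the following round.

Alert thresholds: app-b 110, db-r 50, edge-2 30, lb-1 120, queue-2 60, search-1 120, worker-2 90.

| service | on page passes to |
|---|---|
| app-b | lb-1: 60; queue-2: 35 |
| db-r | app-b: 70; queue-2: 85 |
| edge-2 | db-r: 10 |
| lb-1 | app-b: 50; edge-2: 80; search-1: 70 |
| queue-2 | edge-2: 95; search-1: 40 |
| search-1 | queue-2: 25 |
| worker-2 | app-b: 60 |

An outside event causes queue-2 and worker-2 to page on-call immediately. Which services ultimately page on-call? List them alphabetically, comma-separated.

Round 1 — queue-2, worker-2 page on-call (initial).
  app-b: +60 → 60 < 110
  edge-2: +95 → 95 ≥ 30
  search-1: +40 → 40 < 120
Round 2 — edge-2 pages on-call.
  db-r: +10 → 10 < 50
No further pages.

edge-2, queue-2, worker-2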